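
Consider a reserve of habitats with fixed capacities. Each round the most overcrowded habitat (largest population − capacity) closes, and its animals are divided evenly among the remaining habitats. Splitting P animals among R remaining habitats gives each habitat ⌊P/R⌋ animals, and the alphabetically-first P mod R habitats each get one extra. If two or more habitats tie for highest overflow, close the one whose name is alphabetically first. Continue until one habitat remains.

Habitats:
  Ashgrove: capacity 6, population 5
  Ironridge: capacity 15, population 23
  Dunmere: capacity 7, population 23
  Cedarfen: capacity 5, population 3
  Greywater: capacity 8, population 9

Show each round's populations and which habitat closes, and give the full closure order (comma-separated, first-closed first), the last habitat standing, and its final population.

Round 1: Ashgrove=5 Cedarfen=3 Dunmere=23 Greywater=9 Ironridge=23 → close Dunmere (overflow 16)
  23÷4 = 5 each, +1 to first 3
Round 2: Ashgrove=11 Cedarfen=9 Greywater=15 Ironridge=28 → close Ironridge (overflow 13)
  28÷3 = 9 each, +1 to first 1
Round 3: Ashgrove=21 Cedarfen=18 Greywater=24 → close Greywater (overflow 16)
  24÷2 = 12 each, +1 to first 0
Round 4: Ashgrove=33 Cedarfen=30 → close Ashgrove (overflow 27)
  33÷1 = 33 each, +1 to first 0

Closure order: Dunmere, Ironridge, Greywater, Ashgrove
Last habitat: Cedarfen with 63 animals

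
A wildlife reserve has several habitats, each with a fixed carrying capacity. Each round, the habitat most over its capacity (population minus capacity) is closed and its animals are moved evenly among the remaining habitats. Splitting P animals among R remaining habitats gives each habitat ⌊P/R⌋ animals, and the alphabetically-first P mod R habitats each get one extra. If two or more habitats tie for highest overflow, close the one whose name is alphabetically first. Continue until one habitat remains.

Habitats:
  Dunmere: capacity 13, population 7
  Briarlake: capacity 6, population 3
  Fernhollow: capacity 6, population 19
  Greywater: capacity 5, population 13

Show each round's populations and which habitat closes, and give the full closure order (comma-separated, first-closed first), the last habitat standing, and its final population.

Round 1: Briarlake=3 Dunmere=7 Fernhollow=19 Greywater=13 → close Fernhollow (overflow 13)
  19÷3 = 6 each, +1 to first 1
Round 2: Briarlake=10 Dunmere=13 Greywater=19 → close Greywater (overflow 14)
  19÷2 = 9 each, +1 to first 1
Round 3: Briarlake=20 Dunmere=22 → close Briarlake (overflow 14)
  20÷1 = 20 each, +1 to first 0

Closure order: Fernhollow, Greywater, Briarlake
Last habitat: Dunmere with 42 animals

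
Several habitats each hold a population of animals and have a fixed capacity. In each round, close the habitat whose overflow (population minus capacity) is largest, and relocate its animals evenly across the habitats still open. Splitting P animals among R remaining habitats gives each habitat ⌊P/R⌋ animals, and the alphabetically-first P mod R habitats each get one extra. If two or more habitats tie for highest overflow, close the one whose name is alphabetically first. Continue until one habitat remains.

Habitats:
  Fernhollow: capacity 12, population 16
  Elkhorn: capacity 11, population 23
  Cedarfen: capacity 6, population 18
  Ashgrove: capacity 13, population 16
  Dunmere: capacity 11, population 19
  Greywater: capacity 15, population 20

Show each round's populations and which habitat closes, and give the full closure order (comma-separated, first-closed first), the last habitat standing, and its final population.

Round 1: Ashgrove=16 Cedarfen=18 Dunmere=19 Elkhorn=23 Fernhollow=16 Greywater=20 → close Cedarfen (overflow 12)
  18÷5 = 3 each, +1 to first 3
Round 2: Ashgrove=20 Dunmere=23 Elkhorn=27 Fernhollow=19 Greywater=23 → close Elkhorn (overflow 16)
  27÷4 = 6 each, +1 to first 3
Round 3: Ashgrove=27 Dunmere=30 Fernhollow=26 Greywater=29 → close Dunmere (overflow 19)
  30÷3 = 10 each, +1 to first 0
Round 4: Ashgrove=37 Fernhollow=36 Greywater=39 → close Ashgrove (overflow 24)
  37÷2 = 18 each, +1 to first 1
Round 5: Fernhollow=55 Greywater=57 → close Fernhollow (overflow 43)
  55÷1 = 55 each, +1 to first 0

Closure order: Cedarfen, Elkhorn, Dunmere, Ashgrove, Fernhollow
Last habitat: Greywater with 112 animals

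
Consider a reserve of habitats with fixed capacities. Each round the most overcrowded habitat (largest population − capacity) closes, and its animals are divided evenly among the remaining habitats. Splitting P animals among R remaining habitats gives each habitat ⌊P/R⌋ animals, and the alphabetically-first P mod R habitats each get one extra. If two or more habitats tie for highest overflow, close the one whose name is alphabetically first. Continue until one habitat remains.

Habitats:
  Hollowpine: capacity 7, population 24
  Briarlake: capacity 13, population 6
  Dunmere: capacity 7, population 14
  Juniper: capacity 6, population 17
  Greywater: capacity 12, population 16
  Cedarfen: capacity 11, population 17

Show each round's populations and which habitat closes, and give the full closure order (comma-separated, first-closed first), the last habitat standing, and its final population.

Closure order: Hollowpine, Juniper, Dunmere, Cedarfen, Greywater
Last habitat: Briarlake with 94 animals

Round 1: Briarlake=6 Cedarfen=17 Dunmere=14 Greywater=16 Hollowpine=24 Juniper=17 → close Hollowpine (overflow 17)
  24÷5 = 4 each, +1 to first 4
Round 2: Briarlake=11 Cedarfen=22 Dunmere=19 Greywater=21 Juniper=21 → close Juniper (overflow 15)
  21÷4 = 5 each, +1 to first 1
Round 3: Briarlake=17 Cedarfen=27 Dunmere=24 Greywater=26 → close Dunmere (overflow 17)
  24÷3 = 8 each, +1 to first 0
Round 4: Briarlake=25 Cedarfen=35 Greywater=34 → close Cedarfen (overflow 24)
  35÷2 = 17 each, +1 to first 1
Round 5: Briarlake=43 Greywater=51 → close Greywater (overflow 39)
  51÷1 = 51 each, +1 to first 0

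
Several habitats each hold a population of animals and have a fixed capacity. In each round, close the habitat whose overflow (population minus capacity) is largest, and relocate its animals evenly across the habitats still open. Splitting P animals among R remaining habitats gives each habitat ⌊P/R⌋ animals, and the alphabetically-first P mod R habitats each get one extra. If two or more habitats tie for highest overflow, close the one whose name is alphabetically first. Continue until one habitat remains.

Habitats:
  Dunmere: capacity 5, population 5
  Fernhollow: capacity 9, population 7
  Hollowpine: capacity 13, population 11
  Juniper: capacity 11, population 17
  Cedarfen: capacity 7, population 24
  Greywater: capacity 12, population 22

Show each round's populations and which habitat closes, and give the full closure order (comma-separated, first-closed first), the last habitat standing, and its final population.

Round 1: Cedarfen=24 Dunmere=5 Fernhollow=7 Greywater=22 Hollowpine=11 Juniper=17 → close Cedarfen (overflow 17)
  24÷5 = 4 each, +1 to first 4
Round 2: Dunmere=10 Fernhollow=12 Greywater=27 Hollowpine=16 Juniper=21 → close Greywater (overflow 15)
  27÷4 = 6 each, +1 to first 3
Round 3: Dunmere=17 Fernhollow=19 Hollowpine=23 Juniper=27 → close Juniper (overflow 16)
  27÷3 = 9 each, +1 to first 0
Round 4: Dunmere=26 Fernhollow=28 Hollowpine=32 → close Dunmere (overflow 21)
  26÷2 = 13 each, +1 to first 0
Round 5: Fernhollow=41 Hollowpine=45 → close Fernhollow (overflow 32)
  41÷1 = 41 each, +1 to first 0

Closure order: Cedarfen, Greywater, Juniper, Dunmere, Fernhollow
Last habitat: Hollowpine with 86 animals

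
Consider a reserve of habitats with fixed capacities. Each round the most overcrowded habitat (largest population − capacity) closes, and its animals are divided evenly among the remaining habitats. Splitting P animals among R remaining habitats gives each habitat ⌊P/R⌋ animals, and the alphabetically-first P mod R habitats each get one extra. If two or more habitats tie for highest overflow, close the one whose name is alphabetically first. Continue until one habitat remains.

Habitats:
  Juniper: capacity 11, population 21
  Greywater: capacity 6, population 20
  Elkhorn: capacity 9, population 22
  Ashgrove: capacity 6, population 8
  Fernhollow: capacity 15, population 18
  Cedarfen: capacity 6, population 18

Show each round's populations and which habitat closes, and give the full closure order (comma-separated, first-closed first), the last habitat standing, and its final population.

Round 1: Ashgrove=8 Cedarfen=18 Elkhorn=22 Fernhollow=18 Greywater=20 Juniper=21 → close Greywater (overflow 14)
  20÷5 = 4 each, +1 to first 0
Round 2: Ashgrove=12 Cedarfen=22 Elkhorn=26 Fernhollow=22 Juniper=25 → close Elkhorn (overflow 17)
  26÷4 = 6 each, +1 to first 2
Round 3: Ashgrove=19 Cedarfen=29 Fernhollow=28 Juniper=31 → close Cedarfen (overflow 23)
  29÷3 = 9 each, +1 to first 2
Round 4: Ashgrove=29 Fernhollow=38 Juniper=40 → close Juniper (overflow 29)
  40÷2 = 20 each, +1 to first 0
Round 5: Ashgrove=49 Fernhollow=58 → close Ashgrove (overflow 43)
  49÷1 = 49 each, +1 to first 0

Closure order: Greywater, Elkhorn, Cedarfen, Juniper, Ashgrove
Last habitat: Fernhollow with 107 animals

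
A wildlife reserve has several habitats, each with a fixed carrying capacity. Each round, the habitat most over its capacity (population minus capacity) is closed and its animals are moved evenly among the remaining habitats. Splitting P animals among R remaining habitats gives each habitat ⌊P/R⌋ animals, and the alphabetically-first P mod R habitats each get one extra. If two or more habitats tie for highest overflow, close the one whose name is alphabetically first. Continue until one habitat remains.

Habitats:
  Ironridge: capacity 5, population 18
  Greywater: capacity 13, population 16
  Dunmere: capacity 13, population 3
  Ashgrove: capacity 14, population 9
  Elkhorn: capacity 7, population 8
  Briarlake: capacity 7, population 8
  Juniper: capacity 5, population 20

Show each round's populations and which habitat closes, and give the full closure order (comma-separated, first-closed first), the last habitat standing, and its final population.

Round 1: Ashgrove=9 Briarlake=8 Dunmere=3 Elkhorn=8 Greywater=16 Ironridge=18 Juniper=20 → close Juniper (overflow 15)
  20÷6 = 3 each, +1 to first 2
Round 2: Ashgrove=13 Briarlake=12 Dunmere=6 Elkhorn=11 Greywater=19 Ironridge=21 → close Ironridge (overflow 16)
  21÷5 = 4 each, +1 to first 1
Round 3: Ashgrove=18 Briarlake=16 Dunmere=10 Elkhorn=15 Greywater=23 → close Greywater (overflow 10)
  23÷4 = 5 each, +1 to first 3
Round 4: Ashgrove=24 Briarlake=22 Dunmere=16 Elkhorn=20 → close Briarlake (overflow 15)
  22÷3 = 7 each, +1 to first 1
Round 5: Ashgrove=32 Dunmere=23 Elkhorn=27 → close Elkhorn (overflow 20)
  27÷2 = 13 each, +1 to first 1
Round 6: Ashgrove=46 Dunmere=36 → close Ashgrove (overflow 32)
  46÷1 = 46 each, +1 to first 0

Closure order: Juniper, Ironridge, Greywater, Briarlake, Elkhorn, Ashgrove
Last habitat: Dunmere with 82 animals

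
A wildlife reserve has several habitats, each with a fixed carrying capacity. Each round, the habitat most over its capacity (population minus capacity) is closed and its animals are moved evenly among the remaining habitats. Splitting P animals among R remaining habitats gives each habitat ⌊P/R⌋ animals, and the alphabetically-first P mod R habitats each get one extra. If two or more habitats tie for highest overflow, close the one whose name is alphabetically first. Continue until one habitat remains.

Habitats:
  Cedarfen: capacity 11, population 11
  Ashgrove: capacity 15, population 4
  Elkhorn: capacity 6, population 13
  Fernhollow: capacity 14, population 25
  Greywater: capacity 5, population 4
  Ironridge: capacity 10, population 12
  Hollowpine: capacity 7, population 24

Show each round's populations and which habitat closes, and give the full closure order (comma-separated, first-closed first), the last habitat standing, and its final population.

Round 1: Ashgrove=4 Cedarfen=11 Elkhorn=13 Fernhollow=25 Greywater=4 Hollowpine=24 Ironridge=12 → close Hollowpine (overflow 17)
  24÷6 = 4 each, +1 to first 0
Round 2: Ashgrove=8 Cedarfen=15 Elkhorn=17 Fernhollow=29 Greywater=8 Ironridge=16 → close Fernhollow (overflow 15)
  29÷5 = 5 each, +1 to first 4
Round 3: Ashgrove=14 Cedarfen=21 Elkhorn=23 Greywater=14 Ironridge=21 → close Elkhorn (overflow 17)
  23÷4 = 5 each, +1 to first 3
Round 4: Ashgrove=20 Cedarfen=27 Greywater=20 Ironridge=26 → close Cedarfen (overflow 16)
  27÷3 = 9 each, +1 to first 0
Round 5: Ashgrove=29 Greywater=29 Ironridge=35 → close Ironridge (overflow 25)
  35÷2 = 17 each, +1 to first 1
Round 6: Ashgrove=47 Greywater=46 → close Greywater (overflow 41)
  46÷1 = 46 each, +1 to first 0

Closure order: Hollowpine, Fernhollow, Elkhorn, Cedarfen, Ironridge, Greywater
Last habitat: Ashgrove with 93 animals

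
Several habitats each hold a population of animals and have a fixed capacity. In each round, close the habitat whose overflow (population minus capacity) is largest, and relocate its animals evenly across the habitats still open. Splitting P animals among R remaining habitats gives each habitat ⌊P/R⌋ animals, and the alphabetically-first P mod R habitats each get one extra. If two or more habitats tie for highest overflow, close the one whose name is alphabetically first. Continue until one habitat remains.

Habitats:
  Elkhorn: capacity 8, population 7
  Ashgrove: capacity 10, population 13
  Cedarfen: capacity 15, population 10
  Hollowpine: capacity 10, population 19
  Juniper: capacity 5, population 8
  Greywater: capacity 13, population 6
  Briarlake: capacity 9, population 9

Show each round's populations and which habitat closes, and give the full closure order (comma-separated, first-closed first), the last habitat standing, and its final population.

Round 1: Ashgrove=13 Briarlake=9 Cedarfen=10 Elkhorn=7 Greywater=6 Hollowpine=19 Juniper=8 → close Hollowpine (overflow 9)
  19÷6 = 3 each, +1 to first 1
Round 2: Ashgrove=17 Briarlake=12 Cedarfen=13 Elkhorn=10 Greywater=9 Juniper=11 → close Ashgrove (overflow 7)
  17÷5 = 3 each, +1 to first 2
Round 3: Briarlake=16 Cedarfen=17 Elkhorn=13 Greywater=12 Juniper=14 → close Juniper (overflow 9)
  14÷4 = 3 each, +1 to first 2
Round 4: Briarlake=20 Cedarfen=21 Elkhorn=16 Greywater=15 → close Briarlake (overflow 11)
  20÷3 = 6 each, +1 to first 2
Round 5: Cedarfen=28 Elkhorn=23 Greywater=21 → close Elkhorn (overflow 15)
  23÷2 = 11 each, +1 to first 1
Round 6: Cedarfen=40 Greywater=32 → close Cedarfen (overflow 25)
  40÷1 = 40 each, +1 to first 0

Closure order: Hollowpine, Ashgrove, Juniper, Briarlake, Elkhorn, Cedarfen
Last habitat: Greywater with 72 animals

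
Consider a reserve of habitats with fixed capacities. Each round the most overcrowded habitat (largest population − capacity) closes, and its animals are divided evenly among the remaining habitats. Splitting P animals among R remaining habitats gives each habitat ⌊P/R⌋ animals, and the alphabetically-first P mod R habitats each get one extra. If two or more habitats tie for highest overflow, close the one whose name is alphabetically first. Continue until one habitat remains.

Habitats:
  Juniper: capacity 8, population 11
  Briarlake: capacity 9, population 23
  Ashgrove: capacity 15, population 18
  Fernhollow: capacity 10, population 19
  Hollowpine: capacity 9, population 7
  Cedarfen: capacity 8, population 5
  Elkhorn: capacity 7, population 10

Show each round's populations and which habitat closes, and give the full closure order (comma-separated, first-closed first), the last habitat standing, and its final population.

Closure order: Briarlake, Fernhollow, Ashgrove, Elkhorn, Juniper, Cedarfen
Last habitat: Hollowpine with 93 animals

Round 1: Ashgrove=18 Briarlake=23 Cedarfen=5 Elkhorn=10 Fernhollow=19 Hollowpine=7 Juniper=11 → close Briarlake (overflow 14)
  23÷6 = 3 each, +1 to first 5
Round 2: Ashgrove=22 Cedarfen=9 Elkhorn=14 Fernhollow=23 Hollowpine=11 Juniper=14 → close Fernhollow (overflow 13)
  23÷5 = 4 each, +1 to first 3
Round 3: Ashgrove=27 Cedarfen=14 Elkhorn=19 Hollowpine=15 Juniper=18 → close Ashgrove (overflow 12)
  27÷4 = 6 each, +1 to first 3
Round 4: Cedarfen=21 Elkhorn=26 Hollowpine=22 Juniper=24 → close Elkhorn (overflow 19)
  26÷3 = 8 each, +1 to first 2
Round 5: Cedarfen=30 Hollowpine=31 Juniper=32 → close Juniper (overflow 24)
  32÷2 = 16 each, +1 to first 0
Round 6: Cedarfen=46 Hollowpine=47 → close Cedarfen (overflow 38)
  46÷1 = 46 each, +1 to first 0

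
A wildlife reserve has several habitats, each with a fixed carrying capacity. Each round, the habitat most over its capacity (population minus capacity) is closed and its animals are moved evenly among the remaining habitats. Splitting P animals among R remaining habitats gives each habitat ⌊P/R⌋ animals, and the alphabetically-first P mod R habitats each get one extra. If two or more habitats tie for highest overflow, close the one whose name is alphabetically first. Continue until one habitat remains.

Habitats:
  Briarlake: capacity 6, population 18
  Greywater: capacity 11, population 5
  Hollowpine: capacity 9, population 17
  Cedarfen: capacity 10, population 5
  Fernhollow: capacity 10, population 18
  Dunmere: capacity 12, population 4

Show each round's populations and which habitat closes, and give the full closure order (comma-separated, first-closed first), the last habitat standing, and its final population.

Closure order: Briarlake, Fernhollow, Hollowpine, Cedarfen, Dunmere
Last habitat: Greywater with 67 animals

Round 1: Briarlake=18 Cedarfen=5 Dunmere=4 Fernhollow=18 Greywater=5 Hollowpine=17 → close Briarlake (overflow 12)
  18÷5 = 3 each, +1 to first 3
Round 2: Cedarfen=9 Dunmere=8 Fernhollow=22 Greywater=8 Hollowpine=20 → close Fernhollow (overflow 12)
  22÷4 = 5 each, +1 to first 2
Round 3: Cedarfen=15 Dunmere=14 Greywater=13 Hollowpine=25 → close Hollowpine (overflow 16)
  25÷3 = 8 each, +1 to first 1
Round 4: Cedarfen=24 Dunmere=22 Greywater=21 → close Cedarfen (overflow 14)
  24÷2 = 12 each, +1 to first 0
Round 5: Dunmere=34 Greywater=33 → close Dunmere (overflow 22)
  34÷1 = 34 each, +1 to first 0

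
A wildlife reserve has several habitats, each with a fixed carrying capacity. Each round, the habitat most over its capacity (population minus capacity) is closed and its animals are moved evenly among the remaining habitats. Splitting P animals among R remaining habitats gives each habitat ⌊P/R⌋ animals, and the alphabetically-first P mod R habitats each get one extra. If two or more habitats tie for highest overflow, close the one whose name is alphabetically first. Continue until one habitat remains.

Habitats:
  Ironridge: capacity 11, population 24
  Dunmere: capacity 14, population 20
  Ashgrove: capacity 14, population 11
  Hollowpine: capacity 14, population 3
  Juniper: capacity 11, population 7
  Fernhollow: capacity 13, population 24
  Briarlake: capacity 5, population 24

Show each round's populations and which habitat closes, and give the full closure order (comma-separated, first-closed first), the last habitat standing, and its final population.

Closure order: Briarlake, Ironridge, Fernhollow, Dunmere, Ashgrove, Juniper
Last habitat: Hollowpine with 113 animals

Round 1: Ashgrove=11 Briarlake=24 Dunmere=20 Fernhollow=24 Hollowpine=3 Ironridge=24 Juniper=7 → close Briarlake (overflow 19)
  24÷6 = 4 each, +1 to first 0
Round 2: Ashgrove=15 Dunmere=24 Fernhollow=28 Hollowpine=7 Ironridge=28 Juniper=11 → close Ironridge (overflow 17)
  28÷5 = 5 each, +1 to first 3
Round 3: Ashgrove=21 Dunmere=30 Fernhollow=34 Hollowpine=12 Juniper=16 → close Fernhollow (overflow 21)
  34÷4 = 8 each, +1 to first 2
Round 4: Ashgrove=30 Dunmere=39 Hollowpine=20 Juniper=24 → close Dunmere (overflow 25)
  39÷3 = 13 each, +1 to first 0
Round 5: Ashgrove=43 Hollowpine=33 Juniper=37 → close Ashgrove (overflow 29)
  43÷2 = 21 each, +1 to first 1
Round 6: Hollowpine=55 Juniper=58 → close Juniper (overflow 47)
  58÷1 = 58 each, +1 to first 0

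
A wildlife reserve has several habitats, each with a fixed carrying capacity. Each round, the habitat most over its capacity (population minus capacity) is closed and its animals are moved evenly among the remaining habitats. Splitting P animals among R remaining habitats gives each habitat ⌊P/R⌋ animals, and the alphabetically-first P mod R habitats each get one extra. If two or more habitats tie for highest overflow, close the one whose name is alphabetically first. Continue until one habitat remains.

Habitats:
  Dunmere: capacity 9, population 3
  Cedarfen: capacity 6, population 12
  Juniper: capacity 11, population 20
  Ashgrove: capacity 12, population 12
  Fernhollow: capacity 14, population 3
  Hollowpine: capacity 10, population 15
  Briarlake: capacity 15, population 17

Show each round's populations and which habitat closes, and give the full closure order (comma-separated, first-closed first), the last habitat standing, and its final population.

Round 1: Ashgrove=12 Briarlake=17 Cedarfen=12 Dunmere=3 Fernhollow=3 Hollowpine=15 Juniper=20 → close Juniper (overflow 9)
  20÷6 = 3 each, +1 to first 2
Round 2: Ashgrove=16 Briarlake=21 Cedarfen=15 Dunmere=6 Fernhollow=6 Hollowpine=18 → close Cedarfen (overflow 9)
  15÷5 = 3 each, +1 to first 0
Round 3: Ashgrove=19 Briarlake=24 Dunmere=9 Fernhollow=9 Hollowpine=21 → close Hollowpine (overflow 11)
  21÷4 = 5 each, +1 to first 1
Round 4: Ashgrove=25 Briarlake=29 Dunmere=14 Fernhollow=14 → close Briarlake (overflow 14)
  29÷3 = 9 each, +1 to first 2
Round 5: Ashgrove=35 Dunmere=24 Fernhollow=23 → close Ashgrove (overflow 23)
  35÷2 = 17 each, +1 to first 1
Round 6: Dunmere=42 Fernhollow=40 → close Dunmere (overflow 33)
  42÷1 = 42 each, +1 to first 0

Closure order: Juniper, Cedarfen, Hollowpine, Briarlake, Ashgrove, Dunmere
Last habitat: Fernhollow with 82 animals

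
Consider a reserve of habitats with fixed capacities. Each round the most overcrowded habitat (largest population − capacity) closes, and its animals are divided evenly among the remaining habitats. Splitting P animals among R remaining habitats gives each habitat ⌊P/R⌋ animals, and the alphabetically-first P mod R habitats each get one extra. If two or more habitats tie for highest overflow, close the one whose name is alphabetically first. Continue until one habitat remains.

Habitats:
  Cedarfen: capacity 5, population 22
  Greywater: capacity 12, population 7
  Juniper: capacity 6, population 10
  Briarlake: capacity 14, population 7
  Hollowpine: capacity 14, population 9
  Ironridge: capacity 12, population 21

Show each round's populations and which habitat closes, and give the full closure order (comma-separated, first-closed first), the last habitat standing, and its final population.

Round 1: Briarlake=7 Cedarfen=22 Greywater=7 Hollowpine=9 Ironridge=21 Juniper=10 → close Cedarfen (overflow 17)
  22÷5 = 4 each, +1 to first 2
Round 2: Briarlake=12 Greywater=12 Hollowpine=13 Ironridge=25 Juniper=14 → close Ironridge (overflow 13)
  25÷4 = 6 each, +1 to first 1
Round 3: Briarlake=19 Greywater=18 Hollowpine=19 Juniper=20 → close Juniper (overflow 14)
  20÷3 = 6 each, +1 to first 2
Round 4: Briarlake=26 Greywater=25 Hollowpine=25 → close Greywater (overflow 13)
  25÷2 = 12 each, +1 to first 1
Round 5: Briarlake=39 Hollowpine=37 → close Briarlake (overflow 25)
  39÷1 = 39 each, +1 to first 0

Closure order: Cedarfen, Ironridge, Juniper, Greywater, Briarlake
Last habitat: Hollowpine with 76 animals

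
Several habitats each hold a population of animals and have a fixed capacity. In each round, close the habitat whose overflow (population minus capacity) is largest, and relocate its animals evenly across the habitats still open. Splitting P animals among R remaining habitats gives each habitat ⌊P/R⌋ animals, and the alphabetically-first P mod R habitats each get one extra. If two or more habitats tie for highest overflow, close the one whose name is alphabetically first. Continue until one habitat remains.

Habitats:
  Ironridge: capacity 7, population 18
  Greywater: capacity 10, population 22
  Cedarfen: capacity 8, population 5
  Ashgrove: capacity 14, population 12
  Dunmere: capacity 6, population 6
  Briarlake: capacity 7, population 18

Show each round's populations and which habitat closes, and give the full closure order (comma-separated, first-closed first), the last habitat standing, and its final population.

Round 1: Ashgrove=12 Briarlake=18 Cedarfen=5 Dunmere=6 Greywater=22 Ironridge=18 → close Greywater (overflow 12)
  22÷5 = 4 each, +1 to first 2
Round 2: Ashgrove=17 Briarlake=23 Cedarfen=9 Dunmere=10 Ironridge=22 → close Briarlake (overflow 16)
  23÷4 = 5 each, +1 to first 3
Round 3: Ashgrove=23 Cedarfen=15 Dunmere=16 Ironridge=27 → close Ironridge (overflow 20)
  27÷3 = 9 each, +1 to first 0
Round 4: Ashgrove=32 Cedarfen=24 Dunmere=25 → close Dunmere (overflow 19)
  25÷2 = 12 each, +1 to first 1
Round 5: Ashgrove=45 Cedarfen=36 → close Ashgrove (overflow 31)
  45÷1 = 45 each, +1 to first 0

Closure order: Greywater, Briarlake, Ironridge, Dunmere, Ashgrove
Last habitat: Cedarfen with 81 animals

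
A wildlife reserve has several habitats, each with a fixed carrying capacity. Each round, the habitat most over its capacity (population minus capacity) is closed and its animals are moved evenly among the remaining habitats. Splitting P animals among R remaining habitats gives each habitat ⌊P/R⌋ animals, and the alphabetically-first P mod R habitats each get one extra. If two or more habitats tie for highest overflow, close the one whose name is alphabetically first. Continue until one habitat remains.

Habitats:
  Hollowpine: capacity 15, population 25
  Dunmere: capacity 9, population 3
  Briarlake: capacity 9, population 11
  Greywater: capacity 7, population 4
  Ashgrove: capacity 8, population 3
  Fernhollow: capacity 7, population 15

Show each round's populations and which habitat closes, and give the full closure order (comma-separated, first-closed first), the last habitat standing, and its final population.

Round 1: Ashgrove=3 Briarlake=11 Dunmere=3 Fernhollow=15 Greywater=4 Hollowpine=25 → close Hollowpine (overflow 10)
  25÷5 = 5 each, +1 to first 0
Round 2: Ashgrove=8 Briarlake=16 Dunmere=8 Fernhollow=20 Greywater=9 → close Fernhollow (overflow 13)
  20÷4 = 5 each, +1 to first 0
Round 3: Ashgrove=13 Briarlake=21 Dunmere=13 Greywater=14 → close Briarlake (overflow 12)
  21÷3 = 7 each, +1 to first 0
Round 4: Ashgrove=20 Dunmere=20 Greywater=21 → close Greywater (overflow 14)
  21÷2 = 10 each, +1 to first 1
Round 5: Ashgrove=31 Dunmere=30 → close Ashgrove (overflow 23)
  31÷1 = 31 each, +1 to first 0

Closure order: Hollowpine, Fernhollow, Briarlake, Greywater, Ashgrove
Last habitat: Dunmere with 61 animals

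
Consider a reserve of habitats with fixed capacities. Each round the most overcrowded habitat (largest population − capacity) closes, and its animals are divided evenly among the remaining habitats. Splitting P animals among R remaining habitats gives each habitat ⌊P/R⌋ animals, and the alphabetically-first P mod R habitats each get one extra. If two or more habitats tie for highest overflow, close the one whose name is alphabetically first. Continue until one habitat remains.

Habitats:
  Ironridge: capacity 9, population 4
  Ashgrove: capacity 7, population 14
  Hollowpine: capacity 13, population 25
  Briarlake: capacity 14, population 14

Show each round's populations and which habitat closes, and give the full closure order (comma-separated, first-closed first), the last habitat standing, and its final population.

Closure order: Hollowpine, Ashgrove, Briarlake
Last habitat: Ironridge with 57 animals

Round 1: Ashgrove=14 Briarlake=14 Hollowpine=25 Ironridge=4 → close Hollowpine (overflow 12)
  25÷3 = 8 each, +1 to first 1
Round 2: Ashgrove=23 Briarlake=22 Ironridge=12 → close Ashgrove (overflow 16)
  23÷2 = 11 each, +1 to first 1
Round 3: Briarlake=34 Ironridge=23 → close Briarlake (overflow 20)
  34÷1 = 34 each, +1 to first 0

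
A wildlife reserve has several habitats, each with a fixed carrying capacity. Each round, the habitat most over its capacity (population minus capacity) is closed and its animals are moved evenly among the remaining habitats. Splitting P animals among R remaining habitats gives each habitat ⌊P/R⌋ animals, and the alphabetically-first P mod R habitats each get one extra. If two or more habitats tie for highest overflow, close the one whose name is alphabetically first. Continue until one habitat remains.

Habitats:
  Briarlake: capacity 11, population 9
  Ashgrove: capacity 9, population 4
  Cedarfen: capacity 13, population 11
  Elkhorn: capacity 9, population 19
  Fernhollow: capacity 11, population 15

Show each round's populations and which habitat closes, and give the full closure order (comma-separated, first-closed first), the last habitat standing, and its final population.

Closure order: Elkhorn, Fernhollow, Briarlake, Cedarfen
Last habitat: Ashgrove with 58 animals

Round 1: Ashgrove=4 Briarlake=9 Cedarfen=11 Elkhorn=19 Fernhollow=15 → close Elkhorn (overflow 10)
  19÷4 = 4 each, +1 to first 3
Round 2: Ashgrove=9 Briarlake=14 Cedarfen=16 Fernhollow=19 → close Fernhollow (overflow 8)
  19÷3 = 6 each, +1 to first 1
Round 3: Ashgrove=16 Briarlake=20 Cedarfen=22 → close Briarlake (overflow 9)
  20÷2 = 10 each, +1 to first 0
Round 4: Ashgrove=26 Cedarfen=32 → close Cedarfen (overflow 19)
  32÷1 = 32 each, +1 to first 0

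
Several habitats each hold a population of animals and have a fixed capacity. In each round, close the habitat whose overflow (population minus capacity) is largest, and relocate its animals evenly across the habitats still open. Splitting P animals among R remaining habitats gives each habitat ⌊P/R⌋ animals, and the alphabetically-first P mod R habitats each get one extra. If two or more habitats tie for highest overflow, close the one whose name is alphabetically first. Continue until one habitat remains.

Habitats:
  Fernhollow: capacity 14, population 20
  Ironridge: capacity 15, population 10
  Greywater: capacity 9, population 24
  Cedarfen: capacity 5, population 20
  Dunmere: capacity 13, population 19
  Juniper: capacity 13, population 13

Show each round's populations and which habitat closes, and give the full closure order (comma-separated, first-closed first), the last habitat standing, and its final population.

Closure order: Cedarfen, Greywater, Dunmere, Fernhollow, Juniper
Last habitat: Ironridge with 106 animals

Round 1: Cedarfen=20 Dunmere=19 Fernhollow=20 Greywater=24 Ironridge=10 Juniper=13 → close Cedarfen (overflow 15)
  20÷5 = 4 each, +1 to first 0
Round 2: Dunmere=23 Fernhollow=24 Greywater=28 Ironridge=14 Juniper=17 → close Greywater (overflow 19)
  28÷4 = 7 each, +1 to first 0
Round 3: Dunmere=30 Fernhollow=31 Ironridge=21 Juniper=24 → close Dunmere (overflow 17)
  30÷3 = 10 each, +1 to first 0
Round 4: Fernhollow=41 Ironridge=31 Juniper=34 → close Fernhollow (overflow 27)
  41÷2 = 20 each, +1 to first 1
Round 5: Ironridge=52 Juniper=54 → close Juniper (overflow 41)
  54÷1 = 54 each, +1 to first 0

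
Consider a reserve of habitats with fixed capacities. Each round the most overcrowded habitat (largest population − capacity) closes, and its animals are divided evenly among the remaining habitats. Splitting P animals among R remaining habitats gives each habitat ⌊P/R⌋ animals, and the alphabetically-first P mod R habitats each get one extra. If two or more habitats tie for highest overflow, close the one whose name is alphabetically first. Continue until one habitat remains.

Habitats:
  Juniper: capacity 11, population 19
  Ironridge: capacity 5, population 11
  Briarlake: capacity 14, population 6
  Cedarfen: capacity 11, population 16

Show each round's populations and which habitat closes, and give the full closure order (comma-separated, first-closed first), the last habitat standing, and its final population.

Closure order: Juniper, Ironridge, Cedarfen
Last habitat: Briarlake with 52 animals

Round 1: Briarlake=6 Cedarfen=16 Ironridge=11 Juniper=19 → close Juniper (overflow 8)
  19÷3 = 6 each, +1 to first 1
Round 2: Briarlake=13 Cedarfen=22 Ironridge=17 → close Ironridge (overflow 12)
  17÷2 = 8 each, +1 to first 1
Round 3: Briarlake=22 Cedarfen=30 → close Cedarfen (overflow 19)
  30÷1 = 30 each, +1 to first 0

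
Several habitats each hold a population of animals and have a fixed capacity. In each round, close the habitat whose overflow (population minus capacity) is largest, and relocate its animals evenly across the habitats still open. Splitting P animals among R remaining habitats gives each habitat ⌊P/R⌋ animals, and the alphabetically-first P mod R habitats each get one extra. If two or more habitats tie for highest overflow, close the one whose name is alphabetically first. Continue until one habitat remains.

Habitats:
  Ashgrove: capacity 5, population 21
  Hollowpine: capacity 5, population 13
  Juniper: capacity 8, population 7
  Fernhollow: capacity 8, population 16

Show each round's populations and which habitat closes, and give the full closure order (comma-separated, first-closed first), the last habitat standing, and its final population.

Closure order: Ashgrove, Fernhollow, Hollowpine
Last habitat: Juniper with 57 animals

Round 1: Ashgrove=21 Fernhollow=16 Hollowpine=13 Juniper=7 → close Ashgrove (overflow 16)
  21÷3 = 7 each, +1 to first 0
Round 2: Fernhollow=23 Hollowpine=20 Juniper=14 → close Fernhollow (overflow 15)
  23÷2 = 11 each, +1 to first 1
Round 3: Hollowpine=32 Juniper=25 → close Hollowpine (overflow 27)
  32÷1 = 32 each, +1 to first 0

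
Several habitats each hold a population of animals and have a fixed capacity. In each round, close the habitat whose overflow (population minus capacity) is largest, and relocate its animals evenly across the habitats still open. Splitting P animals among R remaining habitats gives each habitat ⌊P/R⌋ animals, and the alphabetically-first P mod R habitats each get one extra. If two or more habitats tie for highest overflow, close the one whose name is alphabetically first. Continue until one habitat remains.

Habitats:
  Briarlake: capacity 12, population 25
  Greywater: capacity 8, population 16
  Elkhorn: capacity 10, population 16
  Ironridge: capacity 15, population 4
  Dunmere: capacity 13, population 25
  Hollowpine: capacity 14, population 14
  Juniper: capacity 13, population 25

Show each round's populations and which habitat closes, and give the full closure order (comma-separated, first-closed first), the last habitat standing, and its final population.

Round 1: Briarlake=25 Dunmere=25 Elkhorn=16 Greywater=16 Hollowpine=14 Ironridge=4 Juniper=25 → close Briarlake (overflow 13)
  25÷6 = 4 each, +1 to first 1
Round 2: Dunmere=30 Elkhorn=20 Greywater=20 Hollowpine=18 Ironridge=8 Juniper=29 → close Dunmere (overflow 17)
  30÷5 = 6 each, +1 to first 0
Round 3: Elkhorn=26 Greywater=26 Hollowpine=24 Ironridge=14 Juniper=35 → close Juniper (overflow 22)
  35÷4 = 8 each, +1 to first 3
Round 4: Elkhorn=35 Greywater=35 Hollowpine=33 Ironridge=22 → close Greywater (overflow 27)
  35÷3 = 11 each, +1 to first 2
Round 5: Elkhorn=47 Hollowpine=45 Ironridge=33 → close Elkhorn (overflow 37)
  47÷2 = 23 each, +1 to first 1
Round 6: Hollowpine=69 Ironridge=56 → close Hollowpine (overflow 55)
  69÷1 = 69 each, +1 to first 0

Closure order: Briarlake, Dunmere, Juniper, Greywater, Elkhorn, Hollowpine
Last habitat: Ironridge with 125 animals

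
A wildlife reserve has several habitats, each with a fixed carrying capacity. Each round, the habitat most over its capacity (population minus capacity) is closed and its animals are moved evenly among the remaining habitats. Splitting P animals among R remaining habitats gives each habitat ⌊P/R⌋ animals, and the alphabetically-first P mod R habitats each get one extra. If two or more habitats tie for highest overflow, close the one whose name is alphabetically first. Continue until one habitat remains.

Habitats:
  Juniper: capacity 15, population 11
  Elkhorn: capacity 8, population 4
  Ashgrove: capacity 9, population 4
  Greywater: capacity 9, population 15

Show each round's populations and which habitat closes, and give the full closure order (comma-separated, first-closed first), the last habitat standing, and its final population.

Closure order: Greywater, Elkhorn, Ashgrove
Last habitat: Juniper with 34 animals

Round 1: Ashgrove=4 Elkhorn=4 Greywater=15 Juniper=11 → close Greywater (overflow 6)
  15÷3 = 5 each, +1 to first 0
Round 2: Ashgrove=9 Elkhorn=9 Juniper=16 → close Elkhorn (overflow 1)
  9÷2 = 4 each, +1 to first 1
Round 3: Ashgrove=14 Juniper=20 → close Ashgrove (overflow 5)
  14÷1 = 14 each, +1 to first 0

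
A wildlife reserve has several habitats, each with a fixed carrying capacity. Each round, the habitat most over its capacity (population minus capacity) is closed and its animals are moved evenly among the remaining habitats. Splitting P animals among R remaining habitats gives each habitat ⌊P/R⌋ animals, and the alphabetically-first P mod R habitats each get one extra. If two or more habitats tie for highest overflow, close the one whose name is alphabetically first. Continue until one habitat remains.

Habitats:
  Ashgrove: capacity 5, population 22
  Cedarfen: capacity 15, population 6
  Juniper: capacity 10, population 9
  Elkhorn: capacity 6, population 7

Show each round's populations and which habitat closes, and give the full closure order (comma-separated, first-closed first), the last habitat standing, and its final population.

Round 1: Ashgrove=22 Cedarfen=6 Elkhorn=7 Juniper=9 → close Ashgrove (overflow 17)
  22÷3 = 7 each, +1 to first 1
Round 2: Cedarfen=14 Elkhorn=14 Juniper=16 → close Elkhorn (overflow 8)
  14÷2 = 7 each, +1 to first 0
Round 3: Cedarfen=21 Juniper=23 → close Juniper (overflow 13)
  23÷1 = 23 each, +1 to first 0

Closure order: Ashgrove, Elkhorn, Juniper
Last habitat: Cedarfen with 44 animals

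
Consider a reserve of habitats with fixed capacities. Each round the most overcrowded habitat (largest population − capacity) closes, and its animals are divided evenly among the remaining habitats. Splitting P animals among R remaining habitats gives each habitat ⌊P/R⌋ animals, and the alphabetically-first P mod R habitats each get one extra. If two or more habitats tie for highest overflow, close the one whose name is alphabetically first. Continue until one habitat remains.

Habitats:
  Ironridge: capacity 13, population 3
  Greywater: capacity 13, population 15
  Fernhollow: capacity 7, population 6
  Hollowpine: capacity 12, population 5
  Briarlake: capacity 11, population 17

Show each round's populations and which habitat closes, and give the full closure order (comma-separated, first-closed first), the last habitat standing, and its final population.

Closure order: Briarlake, Greywater, Fernhollow, Hollowpine
Last habitat: Ironridge with 46 animals

Round 1: Briarlake=17 Fernhollow=6 Greywater=15 Hollowpine=5 Ironridge=3 → close Briarlake (overflow 6)
  17÷4 = 4 each, +1 to first 1
Round 2: Fernhollow=11 Greywater=19 Hollowpine=9 Ironridge=7 → close Greywater (overflow 6)
  19÷3 = 6 each, +1 to first 1
Round 3: Fernhollow=18 Hollowpine=15 Ironridge=13 → close Fernhollow (overflow 11)
  18÷2 = 9 each, +1 to first 0
Round 4: Hollowpine=24 Ironridge=22 → close Hollowpine (overflow 12)
  24÷1 = 24 each, +1 to first 0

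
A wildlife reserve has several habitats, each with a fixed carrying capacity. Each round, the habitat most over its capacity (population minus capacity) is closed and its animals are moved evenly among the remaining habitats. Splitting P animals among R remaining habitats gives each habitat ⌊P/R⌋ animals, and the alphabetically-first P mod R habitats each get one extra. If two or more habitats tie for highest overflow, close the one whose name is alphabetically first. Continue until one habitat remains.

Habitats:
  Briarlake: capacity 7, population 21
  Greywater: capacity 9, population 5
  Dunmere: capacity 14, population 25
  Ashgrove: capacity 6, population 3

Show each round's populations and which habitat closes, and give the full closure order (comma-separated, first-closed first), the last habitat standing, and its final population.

Round 1: Ashgrove=3 Briarlake=21 Dunmere=25 Greywater=5 → close Briarlake (overflow 14)
  21÷3 = 7 each, +1 to first 0
Round 2: Ashgrove=10 Dunmere=32 Greywater=12 → close Dunmere (overflow 18)
  32÷2 = 16 each, +1 to first 0
Round 3: Ashgrove=26 Greywater=28 → close Ashgrove (overflow 20)
  26÷1 = 26 each, +1 to first 0

Closure order: Briarlake, Dunmere, Ashgrove
Last habitat: Greywater with 54 animals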